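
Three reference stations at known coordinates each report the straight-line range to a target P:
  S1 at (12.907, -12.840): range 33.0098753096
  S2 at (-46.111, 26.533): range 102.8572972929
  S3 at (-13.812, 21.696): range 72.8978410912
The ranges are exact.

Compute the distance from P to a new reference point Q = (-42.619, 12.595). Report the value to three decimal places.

93.830

eq1: (x − 12.907)² + (y + 12.840)² = 33.0098753096²
eq2: (x + 46.111)² + (y − 26.533)² = 102.8572972929²
eq3: (x + 13.812)² + (y − 21.696)² = 72.8978410912²
eq3−eq2, eq3−eq1 (x²,y² cancel):
  -64.598·x + 9.674·y = -3096.791721
  53.438·x − 69.072·y = 3894.411857
det = -64.598·-69.072 − 9.674·53.438 = 3944.953844
x = (-3096.791721·-69.072 − 9.674·3894.411857) / 3944.953844 = 44.671513
y = (-64.598·3894.411857 − -3096.791721·53.438) / 3944.953844 = -21.821513
|P − Q| = √((44.671513 − -42.619)² + (-21.821513 − 12.595)²) = 93.830326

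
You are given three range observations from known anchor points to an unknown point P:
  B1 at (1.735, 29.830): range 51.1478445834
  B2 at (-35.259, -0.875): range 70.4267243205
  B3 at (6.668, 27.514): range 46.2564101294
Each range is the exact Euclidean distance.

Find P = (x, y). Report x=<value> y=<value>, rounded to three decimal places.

eq1: (x − 1.735)² + (y − 29.830)² = 51.1478445834²
eq2: (x + 35.259)² + (y + 0.875)² = 70.4267243205²
eq3: (x − 6.668)² + (y − 27.514)² = 46.2564101294²
eq2−eq1, eq2−eq3 (x²,y² cancel):
  73.988·x + 61.410·y = 1992.697912
  83.854·x + 56.778·y = 2377.787734
det = 73.988·56.778 − 61.410·83.854 = -948.583476
x = (1992.697912·56.778 − 61.410·2377.787734) / -948.583476 = 34.660674
y = (73.988·2377.787734 − 1992.697912·83.854) / -948.583476 = -9.310797

x=34.661 y=-9.311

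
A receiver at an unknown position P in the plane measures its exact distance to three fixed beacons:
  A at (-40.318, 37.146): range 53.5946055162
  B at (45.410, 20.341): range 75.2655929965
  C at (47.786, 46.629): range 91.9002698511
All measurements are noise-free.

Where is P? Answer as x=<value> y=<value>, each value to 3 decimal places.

eq1: (x + 40.318)² + (y − 37.146)² = 53.5946055162²
eq2: (x − 45.410)² + (y − 20.341)² = 75.2655929965²
eq3: (x − 47.786)² + (y − 46.629)² = 91.9002698511²
eq2−eq3, eq2−eq1 (x²,y² cancel):
  4.752·x + 52.576·y = -798.809054
  -171.456·x + 33.610·y = 3322.069808
det = 4.752·33.610 − 52.576·-171.456 = 9174.185376
x = (-798.809054·33.610 − 52.576·3322.069808) / 9174.185376 = -21.964796
y = (4.752·3322.069808 − -798.809054·-171.456) / 9174.185376 = -13.208162

x=-21.965 y=-13.208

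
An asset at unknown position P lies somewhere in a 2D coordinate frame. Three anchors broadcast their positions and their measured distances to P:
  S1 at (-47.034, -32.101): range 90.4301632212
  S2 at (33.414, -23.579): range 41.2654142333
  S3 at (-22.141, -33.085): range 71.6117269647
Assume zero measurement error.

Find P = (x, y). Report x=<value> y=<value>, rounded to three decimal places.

eq1: (x + 47.034)² + (y + 32.101)² = 90.4301632212²
eq2: (x − 33.414)² + (y + 23.579)² = 41.2654142333²
eq3: (x + 22.141)² + (y + 33.085)² = 71.6117269647²
eq2−eq1, eq2−eq3 (x²,y² cancel):
  -160.896·x − 17.044·y = -4904.573288
  -111.110·x − 19.012·y = -3513.028558
det = -160.896·-19.012 − -17.044·-111.110 = 1165.195912
x = (-4904.573288·-19.012 − -17.044·-3513.028558) / 1165.195912 = 28.638694
y = (-160.896·-3513.028558 − -4904.573288·-111.110) / 1165.195912 = 17.409180

x=28.639 y=17.409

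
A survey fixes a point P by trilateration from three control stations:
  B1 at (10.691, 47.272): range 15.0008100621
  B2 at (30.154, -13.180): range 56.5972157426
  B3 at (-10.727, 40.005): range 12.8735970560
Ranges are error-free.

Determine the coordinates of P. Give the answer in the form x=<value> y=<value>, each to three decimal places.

eq1: (x − 10.691)² + (y − 47.272)² = 15.0008100621²
eq2: (x − 30.154)² + (y + 13.180)² = 56.5972157426²
eq3: (x + 10.727)² + (y − 40.005)² = 12.8735970560²
eq2−eq1, eq2−eq3 (x²,y² cancel):
  -38.926·x + 120.904·y = 4244.183876
  -81.762·x + 106.370·y = 3670.007767
det = -38.926·106.370 − 120.904·-81.762 = 5744.794228
x = (4244.183876·106.370 − 120.904·3670.007767) / 5744.794228 = 1.346475
y = (-38.926·3670.007767 − 4244.183876·-81.762) / 5744.794228 = 35.537259

x=1.346 y=35.537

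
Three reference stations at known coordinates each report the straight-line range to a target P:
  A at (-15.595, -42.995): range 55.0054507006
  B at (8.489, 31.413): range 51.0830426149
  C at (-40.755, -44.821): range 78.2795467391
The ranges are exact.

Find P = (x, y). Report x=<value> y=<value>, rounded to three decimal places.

x=31.322 y=-14.283

eq1: (x + 15.595)² + (y + 42.995)² = 55.0054507006²
eq2: (x − 8.489)² + (y − 31.413)² = 51.0830426149²
eq3: (x + 40.755)² + (y + 44.821)² = 78.2795467391²
eq1−eq3, eq1−eq2 (x²,y² cancel):
  -50.320·x − 3.652·y = -1523.969815
  48.168·x + 148.816·y = -616.811996
det = -50.320·148.816 − -3.652·48.168 = -7312.511584
x = (-1523.969815·148.816 − -3.652·-616.811996) / -7312.511584 = 31.322164
y = (-50.320·-616.811996 − -1523.969815·48.168) / -7312.511584 = -14.282994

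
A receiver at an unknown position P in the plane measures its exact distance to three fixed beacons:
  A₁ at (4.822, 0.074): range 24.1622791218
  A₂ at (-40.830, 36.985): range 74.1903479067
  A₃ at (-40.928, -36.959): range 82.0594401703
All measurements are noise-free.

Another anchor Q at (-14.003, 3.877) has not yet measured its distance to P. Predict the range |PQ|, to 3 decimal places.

eq1: (x − 4.822)² + (y − 0.074)² = 24.1622791218²
eq2: (x + 40.830)² + (y − 36.985)² = 74.1903479067²
eq3: (x + 40.928)² + (y + 36.959)² = 82.0594401703²
eq2−eq1, eq2−eq3 (x²,y² cancel):
  91.304·x − 73.822·y = 1908.670025
  -0.196·x − 147.888·y = -1223.454259
det = 91.304·-147.888 − -73.822·-0.196 = -13517.235064
x = (1908.670025·-147.888 − -73.822·-1223.454259) / -13517.235064 = 27.563864
y = (91.304·-1223.454259 − 1908.670025·-0.196) / -13517.235064 = 8.236312
|P − Q| = √((27.563864 − -14.003)² + (8.236312 − 3.877)²) = 41.794830

41.795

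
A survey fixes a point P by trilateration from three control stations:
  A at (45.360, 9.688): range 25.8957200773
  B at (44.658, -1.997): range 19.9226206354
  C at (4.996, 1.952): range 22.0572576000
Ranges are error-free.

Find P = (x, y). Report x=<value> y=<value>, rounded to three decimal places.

x=25.294 y=-6.681

eq1: (x − 45.360)² + (y − 9.688)² = 25.8957200773²
eq2: (x − 44.658)² + (y + 1.997)² = 19.9226206354²
eq3: (x − 4.996)² + (y − 1.952)² = 22.0572576000²
eq1−eq2, eq1−eq3 (x²,y² cancel):
  -1.404·x − 23.370·y = 120.615534
  -80.728·x − 15.472·y = -1938.550919
det = -1.404·-15.472 − -23.370·-80.728 = -1864.890672
x = (120.615534·-15.472 − -23.370·-1938.550919) / -1864.890672 = 25.293761
y = (-1.404·-1938.550919 − 120.615534·-80.728) / -1864.890672 = -6.680701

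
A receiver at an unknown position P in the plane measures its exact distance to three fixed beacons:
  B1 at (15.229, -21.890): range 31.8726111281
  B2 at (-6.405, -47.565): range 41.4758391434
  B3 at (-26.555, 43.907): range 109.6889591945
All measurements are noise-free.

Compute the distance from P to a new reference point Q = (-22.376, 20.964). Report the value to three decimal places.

eq1: (x − 15.229)² + (y + 21.890)² = 31.8726111281²
eq2: (x + 6.405)² + (y + 47.565)² = 41.4758391434²
eq3: (x + 26.555)² + (y − 43.907)² = 109.6889591945²
eq3−eq1, eq3−eq2 (x²,y² cancel):
  83.568·x − 131.594·y = 9093.906296
  40.300·x − 182.944·y = 9981.883113
det = 83.568·-182.944 − -131.594·40.300 = -9985.025992
x = (9093.906296·-182.944 − -131.594·9981.883113) / -9985.025992 = 35.064472
y = (83.568·9981.883113 − 9093.906296·40.300) / -9985.025992 = -46.838294
|P − Q| = √((35.064472 − -22.376)² + (-46.838294 − 20.964)²) = 88.862585

88.863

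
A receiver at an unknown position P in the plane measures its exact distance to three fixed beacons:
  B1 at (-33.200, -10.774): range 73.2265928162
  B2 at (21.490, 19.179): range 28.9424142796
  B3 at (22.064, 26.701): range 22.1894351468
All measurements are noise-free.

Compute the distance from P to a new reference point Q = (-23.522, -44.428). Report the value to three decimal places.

97.831

eq1: (x + 33.200)² + (y + 10.774)² = 73.2265928162²
eq2: (x − 21.490)² + (y − 19.179)² = 28.9424142796²
eq3: (x − 22.064)² + (y − 26.701)² = 22.1894351468²
eq3−eq2, eq3−eq1 (x²,y² cancel):
  -1.148·x − 15.044·y = -715.401668
  -110.528·x − 74.950·y = -4851.207284
det = -1.148·-74.950 − -15.044·-110.528 = -1576.740632
x = (-715.401668·-74.950 − -15.044·-4851.207284) / -1576.740632 = 12.279894
y = (-1.148·-4851.207284 − -715.401668·-110.528) / -1576.740632 = 46.616880
|P − Q| = √((12.279894 − -23.522)² + (46.616880 − -44.428)²) = 97.831211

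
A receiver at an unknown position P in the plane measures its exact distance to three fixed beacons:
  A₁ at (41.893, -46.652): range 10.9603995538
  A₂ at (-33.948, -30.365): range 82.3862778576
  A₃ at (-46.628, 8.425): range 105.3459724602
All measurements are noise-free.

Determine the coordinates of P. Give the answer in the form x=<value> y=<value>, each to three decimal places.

eq1: (x − 41.893)² + (y + 46.652)² = 10.9603995538²
eq2: (x + 33.948)² + (y + 30.365)² = 82.3862778576²
eq3: (x + 46.628)² + (y − 8.425)² = 105.3459724602²
eq2−eq1, eq2−eq3 (x²,y² cancel):
  151.682·x − 32.574·y = 8524.301045
  -25.360·x + 77.580·y = -4139.624054
det = 151.682·77.580 − -32.574·-25.360 = 10941.412920
x = (8524.301045·77.580 − -32.574·-4139.624054) / 10941.412920 = 48.117292
y = (151.682·-4139.624054 − 8524.301045·-25.360) / 10941.412920 = -37.630440

x=48.117 y=-37.630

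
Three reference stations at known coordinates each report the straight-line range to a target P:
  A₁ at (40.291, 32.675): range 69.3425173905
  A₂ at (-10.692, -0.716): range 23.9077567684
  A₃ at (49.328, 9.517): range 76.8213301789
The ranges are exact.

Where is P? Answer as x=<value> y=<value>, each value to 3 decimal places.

eq1: (x − 40.291)² + (y − 32.675)² = 69.3425173905²
eq2: (x + 10.692)² + (y + 0.716)² = 23.9077567684²
eq3: (x − 49.328)² + (y − 9.517)² = 76.8213301789²
eq1−eq2, eq1−eq3 (x²,y² cancel):
  -101.966·x − 66.782·y = 1660.615098
  18.074·x − 46.316·y = -1260.327485
det = -101.966·-46.316 − -66.782·18.074 = 5929.675124
x = (1660.615098·-46.316 − -66.782·-1260.327485) / 5929.675124 = -27.165104
y = (-101.966·-1260.327485 − 1660.615098·18.074) / 5929.675124 = 16.610791

x=-27.165 y=16.611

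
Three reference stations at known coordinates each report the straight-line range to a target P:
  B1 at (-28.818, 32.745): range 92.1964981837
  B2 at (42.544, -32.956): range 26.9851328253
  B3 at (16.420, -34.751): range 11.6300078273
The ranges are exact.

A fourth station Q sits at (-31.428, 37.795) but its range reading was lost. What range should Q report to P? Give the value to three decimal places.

eq1: (x + 28.818)² + (y − 32.745)² = 92.1964981837²
eq2: (x − 42.544)² + (y + 32.956)² = 26.9851328253²
eq3: (x − 16.420)² + (y + 34.751)² = 11.6300078273²
eq1−eq2, eq1−eq3 (x²,y² cancel):
  142.724·x − 131.402·y = 8765.374607
  90.476·x − 134.992·y = 7939.473447
det = 142.724·-134.992 − -131.402·90.476 = -7377.870856
x = (8765.374607·-134.992 − -131.402·7939.473447) / -7377.870856 = 18.974683
y = (142.724·7939.473447 − 8765.374607·90.476) / -7377.870856 = -46.096954
|P − Q| = √((18.974683 − -31.428)² + (-46.096954 − 37.795)²) = 97.868741

97.869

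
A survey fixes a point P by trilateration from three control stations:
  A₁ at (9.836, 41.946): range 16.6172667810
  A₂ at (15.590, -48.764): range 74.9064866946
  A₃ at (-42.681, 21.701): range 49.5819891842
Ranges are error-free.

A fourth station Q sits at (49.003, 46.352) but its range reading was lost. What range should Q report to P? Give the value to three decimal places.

eq1: (x − 9.836)² + (y − 41.946)² = 16.6172667810²
eq2: (x − 15.590)² + (y + 48.764)² = 74.9064866946²
eq3: (x + 42.681)² + (y − 21.701)² = 49.5819891842²
eq3−eq1, eq3−eq2 (x²,y² cancel):
  105.034·x + 40.490·y = 1745.852746
  116.542·x − 140.930·y = -2824.233463
det = 105.034·-140.930 − 40.490·116.542 = -19521.227200
x = (1745.852746·-140.930 − 40.490·-2824.233463) / -19521.227200 = 6.745980
y = (105.034·-2824.233463 − 1745.852746·116.542) / -19521.227200 = 25.618559
|P − Q| = √((6.745980 − 49.003)² + (25.618559 − 46.352)²) = 47.069431

47.069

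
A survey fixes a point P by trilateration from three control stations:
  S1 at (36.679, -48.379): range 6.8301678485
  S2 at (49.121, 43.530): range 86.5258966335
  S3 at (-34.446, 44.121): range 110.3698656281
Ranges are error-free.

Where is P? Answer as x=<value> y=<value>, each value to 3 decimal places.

x=34.822 y=-41.806

eq1: (x − 36.679)² + (y + 48.379)² = 6.8301678485²
eq2: (x − 49.121)² + (y − 43.530)² = 86.5258966335²
eq3: (x + 34.446)² + (y − 44.121)² = 110.3698656281²
eq3−eq2, eq3−eq1 (x²,y² cancel):
  167.134·x − 1.182·y = 5869.320435
  142.250·x − 185.000·y = 12687.543171
det = 167.134·-185.000 − -1.182·142.250 = -30751.650500
x = (5869.320435·-185.000 − -1.182·12687.543171) / -30751.650500 = 34.821793
y = (167.134·12687.543171 − 5869.320435·142.250) / -30751.650500 = -41.806179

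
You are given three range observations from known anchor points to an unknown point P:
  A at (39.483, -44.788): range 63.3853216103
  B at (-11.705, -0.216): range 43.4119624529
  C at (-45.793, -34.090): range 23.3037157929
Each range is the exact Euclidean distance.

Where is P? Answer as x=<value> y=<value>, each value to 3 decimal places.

eq1: (x − 39.483)² + (y + 44.788)² = 63.3853216103²
eq2: (x + 11.705)² + (y + 0.216)² = 43.4119624529²
eq3: (x + 45.793)² + (y + 34.090)² = 23.3037157929²
eq1−eq3, eq1−eq2 (x²,y² cancel):
  -170.552·x + 21.396·y = 3168.890542
  -102.376·x + 89.144·y = -1294.718040
det = -170.552·89.144 − 21.396·-102.376 = -13013.250592
x = (3168.890542·89.144 − 21.396·-1294.718040) / -13013.250592 = -23.836425
y = (-170.552·-1294.718040 − 3168.890542·-102.376) / -13013.250592 = -41.898455

x=-23.836 y=-41.898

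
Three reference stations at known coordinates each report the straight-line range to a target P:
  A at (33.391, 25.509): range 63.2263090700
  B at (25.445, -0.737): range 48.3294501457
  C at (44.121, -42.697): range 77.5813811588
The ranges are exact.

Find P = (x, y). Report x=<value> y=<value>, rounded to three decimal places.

eq1: (x − 33.391)² + (y − 25.509)² = 63.2263090700²
eq2: (x − 25.445)² + (y + 0.737)² = 48.3294501457²
eq3: (x − 44.121)² + (y + 42.697)² = 77.5813811588²
eq1−eq2, eq1−eq3 (x²,y² cancel):
  -15.892·x − 52.492·y = 544.153639
  21.460·x − 136.412·y = -17.276056
det = -15.892·-136.412 − -52.492·21.460 = 3294.337824
x = (544.153639·-136.412 − -52.492·-17.276056) / 3294.337824 = -22.807600
y = (-15.892·-17.276056 − 544.153639·21.460) / 3294.337824 = -3.461389

x=-22.808 y=-3.461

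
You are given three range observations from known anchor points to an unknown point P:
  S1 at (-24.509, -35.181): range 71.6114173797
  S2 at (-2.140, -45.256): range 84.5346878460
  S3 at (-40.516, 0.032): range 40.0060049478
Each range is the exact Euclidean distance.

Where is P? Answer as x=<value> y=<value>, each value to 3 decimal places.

x=-23.908 y=36.428

eq1: (x + 24.509)² + (y + 35.181)² = 71.6114173797²
eq2: (x + 2.140)² + (y + 45.256)² = 84.5346878460²
eq3: (x + 40.516)² + (y − 0.032)² = 40.0060049478²
eq3−eq1, eq3−eq2 (x²,y² cancel):
  32.014·x − 70.426·y = -3330.868105
  76.752·x − 90.576·y = -5134.495161
det = 32.014·-90.576 − -70.426·76.752 = 2505.636288
x = (-3330.868105·-90.576 − -70.426·-5134.495161) / 2505.636288 = -23.908197
y = (32.014·-5134.495161 − -3330.868105·76.752) / 2505.636288 = 36.427897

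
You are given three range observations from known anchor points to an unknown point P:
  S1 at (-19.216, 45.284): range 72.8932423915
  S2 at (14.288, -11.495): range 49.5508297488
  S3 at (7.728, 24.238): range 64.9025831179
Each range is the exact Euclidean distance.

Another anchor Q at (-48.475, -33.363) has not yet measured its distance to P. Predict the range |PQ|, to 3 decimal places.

eq1: (x + 19.216)² + (y − 45.284)² = 72.8932423915²
eq2: (x − 14.288)² + (y + 11.495)² = 49.5508297488²
eq3: (x − 7.728)² + (y − 24.238)² = 64.9025831179²
eq1−eq2, eq1−eq3 (x²,y² cancel):
  67.008·x − 113.558·y = 774.526715
  53.888·x − 42.092·y = -671.613193
det = 67.008·-42.092 − -113.558·53.888 = 3298.912768
x = (774.526715·-42.092 − -113.558·-671.613193) / 3298.912768 = -33.001306
y = (67.008·-671.613193 − 774.526715·53.888) / 3298.912768 = -26.293861
|P − Q| = √((-33.001306 − -48.475)² + (-26.293861 − -33.363)²) = 17.011994

17.012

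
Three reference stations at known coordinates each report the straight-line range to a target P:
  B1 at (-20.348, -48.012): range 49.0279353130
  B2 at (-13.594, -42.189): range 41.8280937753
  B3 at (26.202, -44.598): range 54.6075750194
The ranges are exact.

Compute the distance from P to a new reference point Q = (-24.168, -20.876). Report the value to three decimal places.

eq1: (x + 20.348)² + (y + 48.012)² = 49.0279353130²
eq2: (x + 13.594)² + (y + 42.189)² = 41.8280937753²
eq3: (x − 26.202)² + (y + 44.598)² = 54.6075750194²
eq3−eq2, eq3−eq1 (x²,y² cancel):
  -79.592·x + 4.818·y = 521.579970
  -93.100·x − 6.828·y = 621.915648
det = -79.592·-6.828 − 4.818·-93.100 = 992.009976
x = (521.579970·-6.828 − 4.818·621.915648) / 992.009976 = -6.610556
y = (-79.592·621.915648 − 521.579970·-93.100) / 992.009976 = -0.947990
|P − Q| = √((-6.610556 − -24.168)² + (-0.947990 − -20.876)²) = 26.559169

26.559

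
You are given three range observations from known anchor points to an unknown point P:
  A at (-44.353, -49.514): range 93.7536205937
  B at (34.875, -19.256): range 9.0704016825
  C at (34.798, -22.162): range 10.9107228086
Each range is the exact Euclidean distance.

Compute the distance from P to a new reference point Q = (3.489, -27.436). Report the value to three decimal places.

eq1: (x + 44.353)² + (y + 49.514)² = 93.7536205937²
eq2: (x − 34.875)² + (y + 19.256)² = 9.0704016825²
eq3: (x − 34.798)² + (y + 22.162)² = 10.9107228086²
eq3−eq1, eq3−eq2 (x²,y² cancel):
  -158.302·x − 54.704·y = -5953.927745
  0.154·x + 5.812·y = -78.224201
det = -158.302·5.812 − -54.704·0.154 = -911.626808
x = (-5953.927745·5.812 − -54.704·-78.224201) / -911.626808 = 42.652766
y = (-158.302·-78.224201 − -5953.927745·0.154) / -911.626808 = -14.589251
|P − Q| = √((42.652766 − 3.489)² + (-14.589251 − -27.436)²) = 41.216981

41.217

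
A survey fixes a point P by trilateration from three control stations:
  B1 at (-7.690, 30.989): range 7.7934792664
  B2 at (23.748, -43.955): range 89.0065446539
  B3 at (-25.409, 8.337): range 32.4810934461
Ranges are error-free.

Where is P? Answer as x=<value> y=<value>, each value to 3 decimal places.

x=-11.594 y=37.734

eq1: (x + 7.690)² + (y − 30.989)² = 7.7934792664²
eq2: (x − 23.748)² + (y + 43.955)² = 89.0065446539²
eq3: (x + 25.409)² + (y − 8.337)² = 32.4810934461²
eq2−eq1, eq2−eq3 (x²,y² cancel):
  -62.876·x + 149.888·y = 6384.871364
  -98.314·x + 104.584·y = 5086.256881
det = -62.876·104.584 − 149.888·-98.314 = 8160.265248
x = (6384.871364·104.584 − 149.888·5086.256881) / 8160.265248 = -11.594413
y = (-62.876·5086.256881 − 6384.871364·-98.314) / 8160.265248 = 37.733915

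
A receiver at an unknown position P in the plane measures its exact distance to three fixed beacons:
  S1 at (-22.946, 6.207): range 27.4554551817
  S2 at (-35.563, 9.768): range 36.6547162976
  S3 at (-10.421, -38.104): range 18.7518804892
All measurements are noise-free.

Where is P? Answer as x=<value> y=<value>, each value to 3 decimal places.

eq1: (x + 22.946)² + (y − 6.207)² = 27.4554551817²
eq2: (x + 35.563)² + (y − 9.768)² = 36.6547162976²
eq3: (x + 10.421)² + (y + 38.104)² = 18.7518804892²
eq1−eq3, eq1−eq2 (x²,y² cancel):
  25.050·x − 88.622·y = 1397.635289
  -25.234·x + 7.122·y = 205.328820
det = 25.050·7.122 − -88.622·-25.234 = -2057.881448
x = (1397.635289·7.122 − -88.622·205.328820) / -2057.881448 = -13.679413
y = (25.050·205.328820 − 1397.635289·-25.234) / -2057.881448 = -19.637388

x=-13.679 y=-19.637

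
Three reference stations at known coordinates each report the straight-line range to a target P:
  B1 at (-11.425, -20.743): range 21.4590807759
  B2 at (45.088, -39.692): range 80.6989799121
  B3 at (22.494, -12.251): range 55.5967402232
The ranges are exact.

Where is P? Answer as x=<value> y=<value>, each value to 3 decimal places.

eq1: (x + 11.425)² + (y + 20.743)² = 21.4590807759²
eq2: (x − 45.088)² + (y + 39.692)² = 80.6989799121²
eq3: (x − 22.494)² + (y + 12.251)² = 55.5967402232²
eq1−eq2, eq1−eq3 (x²,y² cancel):
  113.026·x − 37.898·y = -3004.253277
  67.838·x + 16.984·y = -2535.241013
det = 113.026·16.984 − -37.898·67.838 = 4490.558108
x = (-3004.253277·16.984 − -37.898·-2535.241013) / 4490.558108 = -32.758690
y = (113.026·-2535.241013 − -3004.253277·67.838) / 4490.558108 = -18.426577

x=-32.759 y=-18.427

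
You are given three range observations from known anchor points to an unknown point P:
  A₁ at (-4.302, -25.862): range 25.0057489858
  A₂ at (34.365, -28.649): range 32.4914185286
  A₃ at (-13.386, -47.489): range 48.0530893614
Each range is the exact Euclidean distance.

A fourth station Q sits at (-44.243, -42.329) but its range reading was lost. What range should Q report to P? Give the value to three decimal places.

eq1: (x + 4.302)² + (y + 25.862)² = 25.0057489858²
eq2: (x − 34.365)² + (y + 28.649)² = 32.4914185286²
eq3: (x + 13.386)² + (y + 47.489)² = 48.0530893614²
eq3−eq2, eq3−eq1 (x²,y² cancel):
  95.502·x + 37.680·y = 820.735428
  18.168·x + 43.254·y = -63.227954
det = 95.502·43.254 − 37.680·18.168 = 3446.273268
x = (820.735428·43.254 − 37.680·-63.227954) / 3446.273268 = 10.992314
y = (95.502·-63.227954 − 820.735428·18.168) / 3446.273268 = -6.078890
|P − Q| = √((10.992314 − -44.243)² + (-6.078890 − -42.329)²) = 66.068225

66.068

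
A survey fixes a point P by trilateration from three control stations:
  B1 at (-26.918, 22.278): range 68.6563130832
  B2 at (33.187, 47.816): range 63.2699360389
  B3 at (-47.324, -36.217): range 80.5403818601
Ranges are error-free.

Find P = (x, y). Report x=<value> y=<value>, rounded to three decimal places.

x=30.479 y=-15.396

eq1: (x + 26.918)² + (y − 22.278)² = 68.6563130832²
eq2: (x − 33.187)² + (y − 47.816)² = 63.2699360389²
eq3: (x + 47.324)² + (y + 36.217)² = 80.5403818601²
eq1−eq2, eq1−eq3 (x²,y² cancel):
  120.210·x + 51.076·y = 2877.463337
  -40.812·x − 116.990·y = 557.280273
det = 120.210·-116.990 − 51.076·-40.812 = -11978.854188
x = (2877.463337·-116.990 − 51.076·557.280273) / -11978.854188 = 30.478548
y = (120.210·557.280273 − 2877.463337·-40.812) / -11978.854188 = -15.395938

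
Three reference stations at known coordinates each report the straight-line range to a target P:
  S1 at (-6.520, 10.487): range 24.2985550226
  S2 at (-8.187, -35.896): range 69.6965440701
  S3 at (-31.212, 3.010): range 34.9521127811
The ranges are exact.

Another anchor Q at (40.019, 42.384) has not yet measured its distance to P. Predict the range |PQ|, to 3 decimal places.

54.932

eq1: (x + 6.520)² + (y − 10.487)² = 24.2985550226²
eq2: (x + 8.187)² + (y + 35.896)² = 69.6965440701²
eq3: (x + 31.212)² + (y − 3.010)² = 34.9521127811²
eq3−eq2, eq3−eq1 (x²,y² cancel):
  46.050·x − 77.812·y = -3263.657326
  49.384·x + 14.954·y = -199.531063
det = 46.050·14.954 − -77.812·49.384 = 4531.299508
x = (-3263.657326·14.954 − -77.812·-199.531063) / 4531.299508 = -14.196952
y = (46.050·-199.531063 − -3263.657326·49.384) / 4531.299508 = 33.540941
|P − Q| = √((-14.196952 − 40.019)² + (33.540941 − 42.384)²) = 54.932406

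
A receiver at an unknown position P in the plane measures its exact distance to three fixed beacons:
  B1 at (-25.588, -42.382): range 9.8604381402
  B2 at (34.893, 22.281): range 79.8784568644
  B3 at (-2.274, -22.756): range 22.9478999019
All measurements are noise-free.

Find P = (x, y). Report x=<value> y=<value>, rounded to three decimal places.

eq1: (x + 25.588)² + (y + 42.382)² = 9.8604381402²
eq2: (x − 34.893)² + (y − 22.281)² = 79.8784568644²
eq3: (x + 2.274)² + (y + 22.756)² = 22.9478999019²
eq2−eq3, eq2−eq1 (x²,y² cancel):
  -74.334·x − 90.074·y = 4663.003963
  -120.962·x − 129.326·y = 7020.354889
det = -74.334·-129.326 − -90.074·-120.962 = -1282.212304
x = (4663.003963·-129.326 − -90.074·7020.354889) / -1282.212304 = -22.854090
y = (-74.334·7020.354889 − 4663.003963·-120.962) / -1282.212304 = -32.908142

x=-22.854 y=-32.908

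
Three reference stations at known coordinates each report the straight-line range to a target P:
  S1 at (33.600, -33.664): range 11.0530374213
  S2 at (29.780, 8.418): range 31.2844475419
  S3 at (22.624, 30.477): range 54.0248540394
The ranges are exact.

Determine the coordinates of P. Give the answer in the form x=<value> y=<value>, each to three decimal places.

x=31.452 y=-22.822

eq1: (x − 33.600)² + (y + 33.664)² = 11.0530374213²
eq2: (x − 29.780)² + (y − 8.418)² = 31.2844475419²
eq3: (x − 22.624)² + (y − 30.477)² = 54.0248540394²
eq1−eq2, eq1−eq3 (x²,y² cancel):
  -7.640·x + 84.164·y = -2161.060794
  -21.952·x + 128.282·y = -3618.047209
det = -7.640·128.282 − 84.164·-21.952 = 867.493648
x = (-2161.060794·128.282 − 84.164·-3618.047209) / 867.493648 = 31.451671
y = (-7.640·-3618.047209 − -2161.060794·-21.952) / 867.493648 = -22.821753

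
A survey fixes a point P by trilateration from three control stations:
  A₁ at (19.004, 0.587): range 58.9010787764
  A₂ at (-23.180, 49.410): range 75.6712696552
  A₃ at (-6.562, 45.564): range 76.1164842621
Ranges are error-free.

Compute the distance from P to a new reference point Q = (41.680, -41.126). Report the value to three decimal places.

77.077

eq1: (x − 19.004)² + (y − 0.587)² = 58.9010787764²
eq2: (x + 23.180)² + (y − 49.410)² = 75.6712696552²
eq3: (x + 6.562)² + (y − 45.564)² = 76.1164842621²
eq1−eq3, eq1−eq2 (x²,y² cancel):
  -51.132·x + 89.954·y = -566.740740
  -84.368·x + 97.646·y = 360.359945
det = -51.132·97.646 − 89.954·-84.368 = 2596.403800
x = (-566.740740·97.646 − 89.954·360.359945) / 2596.403800 = -33.798974
y = (-51.132·360.359945 − -566.740740·-84.368) / 2596.403800 = -25.512483
|P − Q| = √((-33.798974 − 41.680)² + (-25.512483 − -41.126)²) = 77.076958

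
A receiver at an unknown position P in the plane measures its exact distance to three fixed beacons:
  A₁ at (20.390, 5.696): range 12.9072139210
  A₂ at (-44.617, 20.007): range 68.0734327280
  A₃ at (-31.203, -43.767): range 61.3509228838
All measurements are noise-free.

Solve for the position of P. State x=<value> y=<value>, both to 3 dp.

x=17.885 y=-6.966

eq1: (x − 20.390)² + (y − 5.696)² = 12.9072139210²
eq2: (x + 44.617)² + (y − 20.007)² = 68.0734327280²
eq3: (x + 31.203)² + (y + 43.767)² = 61.3509228838²
eq1−eq2, eq1−eq3 (x²,y² cancel):
  -130.014·x + 28.622·y = -2524.635850
  -103.186·x − 98.926·y = -1156.358585
det = -130.014·-98.926 − 28.622·-103.186 = 15815.154656
x = (-2524.635850·-98.926 − 28.622·-1156.358585) / 15815.154656 = 17.884708
y = (-130.014·-1156.358585 − -2524.635850·-103.186) / 15815.154656 = -6.965741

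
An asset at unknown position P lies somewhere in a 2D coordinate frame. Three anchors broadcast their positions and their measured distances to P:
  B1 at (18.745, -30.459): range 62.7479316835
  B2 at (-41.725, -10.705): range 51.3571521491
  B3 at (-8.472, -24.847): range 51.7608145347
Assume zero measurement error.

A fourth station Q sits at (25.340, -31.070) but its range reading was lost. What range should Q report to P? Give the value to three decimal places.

eq1: (x − 18.745)² + (y + 30.459)² = 62.7479316835²
eq2: (x + 41.725)² + (y + 10.705)² = 51.3571521491²
eq3: (x + 8.472)² + (y + 24.847)² = 51.7608145347²
eq2−eq1, eq2−eq3 (x²,y² cancel):
  120.940·x − 39.508·y = -1876.192798
  66.506·x − 28.284·y = -1208.049301
det = 120.940·-28.284 − -39.508·66.506 = -793.147912
x = (-1876.192798·-28.284 − -39.508·-1208.049301) / -793.147912 = -6.730933
y = (120.940·-1208.049301 − -1876.192798·66.506) / -793.147912 = 26.884524
|P − Q| = √((-6.730933 − 25.340)² + (26.884524 − -31.070)²) = 66.236483

66.236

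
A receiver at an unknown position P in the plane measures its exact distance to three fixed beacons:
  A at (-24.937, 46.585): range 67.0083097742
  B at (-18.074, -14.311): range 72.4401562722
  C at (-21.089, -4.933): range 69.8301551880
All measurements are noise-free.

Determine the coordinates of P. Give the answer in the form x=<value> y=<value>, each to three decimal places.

x=39.794 y=29.265

eq1: (x + 24.937)² + (y − 46.585)² = 67.0083097742²
eq2: (x + 18.074)² + (y + 14.311)² = 72.4401562722²
eq3: (x + 21.089)² + (y + 4.933)² = 69.8301551880²
eq3−eq2, eq3−eq1 (x²,y² cancel):
  6.030·x − 18.756·y = -308.931880
  -7.696·x + 103.036·y = 2709.072779
det = 6.030·103.036 − -18.756·-7.696 = 476.960904
x = (-308.931880·103.036 − -18.756·2709.072779) / 476.960904 = 39.794171
y = (6.030·2709.072779 − -308.931880·-7.696) / 476.960904 = 29.264808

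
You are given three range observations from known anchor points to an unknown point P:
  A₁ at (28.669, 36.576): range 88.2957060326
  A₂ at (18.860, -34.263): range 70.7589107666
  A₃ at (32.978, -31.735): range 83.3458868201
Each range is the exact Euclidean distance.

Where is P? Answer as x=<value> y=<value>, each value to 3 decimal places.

eq1: (x − 28.669)² + (y − 36.576)² = 88.2957060326²
eq2: (x − 18.860)² + (y + 34.263)² = 70.7589107666²
eq3: (x − 32.978)² + (y + 31.735)² = 83.3458868201²
eq1−eq3, eq1−eq2 (x²,y² cancel):
  8.618·x − 136.622·y = 784.538226
  -19.618·x − 141.678·y = 2159.245683
det = 8.618·-141.678 − -136.622·-19.618 = -3901.231400
x = (784.538226·-141.678 − -136.622·2159.245683) / -3901.231400 = -47.125802
y = (8.618·2159.245683 − 784.538226·-19.618) / -3901.231400 = -8.715056

x=-47.126 y=-8.715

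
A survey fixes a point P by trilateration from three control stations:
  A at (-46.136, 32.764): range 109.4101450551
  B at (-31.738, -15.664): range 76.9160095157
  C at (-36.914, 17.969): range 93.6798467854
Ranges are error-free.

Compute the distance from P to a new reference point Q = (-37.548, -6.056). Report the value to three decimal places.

eq1: (x + 46.136)² + (y − 32.764)² = 109.4101450551²
eq2: (x + 31.738)² + (y + 15.664)² = 76.9160095157²
eq3: (x + 36.914)² + (y − 17.969)² = 93.6798467854²
eq1−eq3, eq1−eq2 (x²,y² cancel):
  18.444·x − 29.590·y = 1678.184312
  28.796·x − 96.856·y = 4105.158669
det = 18.444·-96.856 − -29.590·28.796 = -934.338424
x = (1678.184312·-96.856 − -29.590·4105.158669) / -934.338424 = 43.956851
y = (18.444·4105.158669 − 1678.184312·28.796) / -934.338424 = -29.315450
|P − Q| = √((43.956851 − -37.548)² + (-29.315450 − -6.056)²) = 84.758732

84.759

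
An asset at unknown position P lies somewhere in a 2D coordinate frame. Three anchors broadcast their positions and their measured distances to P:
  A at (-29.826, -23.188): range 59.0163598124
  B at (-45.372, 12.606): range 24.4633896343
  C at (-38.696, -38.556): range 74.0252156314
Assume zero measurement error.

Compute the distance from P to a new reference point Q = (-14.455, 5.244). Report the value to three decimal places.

37.440

eq1: (x + 29.826)² + (y + 23.188)² = 59.0163598124²
eq2: (x + 45.372)² + (y − 12.606)² = 24.4633896343²
eq3: (x + 38.696)² + (y + 38.556)² = 74.0252156314²
eq3−eq2, eq3−eq1 (x²,y² cancel):
  -13.352·x + 102.324·y = 4114.859185
  17.740·x + 30.736·y = 440.129892
det = -13.352·30.736 − 102.324·17.740 = -2225.614832
x = (4114.859185·30.736 − 102.324·440.129892) / -2225.614832 = -36.591444
y = (-13.352·440.129892 − 4114.859185·17.740) / -2225.614832 = 35.439293
|P − Q| = √((-36.591444 − -14.455)² + (35.439293 − 5.244)²) = 37.440324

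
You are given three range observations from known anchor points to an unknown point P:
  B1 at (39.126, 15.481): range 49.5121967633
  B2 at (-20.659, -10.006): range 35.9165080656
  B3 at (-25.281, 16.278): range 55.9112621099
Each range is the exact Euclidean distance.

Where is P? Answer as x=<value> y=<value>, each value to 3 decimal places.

x=11.645 y=-25.705

eq1: (x − 39.126)² + (y − 15.481)² = 49.5121967633²
eq2: (x + 20.659)² + (y + 10.006)² = 35.9165080656²
eq3: (x + 25.281)² + (y − 16.278)² = 55.9112621099²
eq3−eq1, eq3−eq2 (x²,y² cancel):
  128.814·x − 1.594·y = 1541.014594
  9.244·x − 52.568·y = 1458.885751
det = 128.814·-52.568 − -1.594·9.244 = -6756.759416
x = (1541.014594·-52.568 − -1.594·1458.885751) / -6756.759416 = 11.645019
y = (128.814·1458.885751 − 1541.014594·9.244) / -6756.759416 = -25.704596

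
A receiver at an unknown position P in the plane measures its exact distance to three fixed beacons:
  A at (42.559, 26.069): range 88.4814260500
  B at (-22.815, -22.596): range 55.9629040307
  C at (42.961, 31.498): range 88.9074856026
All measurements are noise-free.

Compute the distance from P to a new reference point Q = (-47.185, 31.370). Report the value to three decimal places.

eq1: (x − 42.559)² + (y − 26.069)² = 88.4814260500²
eq2: (x + 22.815)² + (y + 22.596)² = 55.9629040307²
eq3: (x − 42.961)² + (y − 31.498)² = 88.9074856026²
eq1−eq2, eq1−eq3 (x²,y² cancel):
  -130.748·x − 97.330·y = 3237.358327
  0.804·x + 10.858·y = 271.332043
det = -130.748·10.858 − -97.330·0.804 = -1341.408464
x = (3237.358327·10.858 − -97.330·271.332043) / -1341.408464 = -45.892050
y = (-130.748·271.332043 − 3237.358327·0.804) / -1341.408464 = 28.387295
|P − Q| = √((-45.892050 − -47.185)² + (28.387295 − 31.370)²) = 3.250884

3.251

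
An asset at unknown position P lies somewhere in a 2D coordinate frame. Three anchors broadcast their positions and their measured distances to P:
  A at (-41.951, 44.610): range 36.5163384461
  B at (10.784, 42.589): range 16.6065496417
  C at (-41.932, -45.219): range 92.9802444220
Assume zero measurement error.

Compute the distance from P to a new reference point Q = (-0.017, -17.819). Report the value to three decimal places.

eq1: (x + 41.951)² + (y − 44.610)² = 36.5163384461²
eq2: (x − 10.784)² + (y − 42.589)² = 16.6065496417²
eq3: (x + 41.932)² + (y + 45.219)² = 92.9802444220²
eq3−eq2, eq3−eq1 (x²,y² cancel):
  105.432·x + 175.616·y = 6496.615354
  -0.038·x + 179.658·y = 7258.770795
det = 105.432·179.658 − 175.616·-0.038 = 18948.375664
x = (6496.615354·179.658 − 175.616·7258.770795) / 18948.375664 = -5.677921
y = (105.432·7258.770795 − 6496.615354·-0.038) / 18948.375664 = 40.402070
|P − Q| = √((-5.677921 − -0.017)² + (40.402070 − -17.819)²) = 58.495632

58.496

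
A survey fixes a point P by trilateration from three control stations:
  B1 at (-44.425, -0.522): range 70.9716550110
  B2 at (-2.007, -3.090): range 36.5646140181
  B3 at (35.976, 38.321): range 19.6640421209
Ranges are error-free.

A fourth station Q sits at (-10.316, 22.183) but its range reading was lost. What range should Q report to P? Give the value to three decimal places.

32.389

eq1: (x + 44.425)² + (y + 0.522)² = 70.9716550110²
eq2: (x + 2.007)² + (y + 3.090)² = 36.5646140181²
eq3: (x − 35.976)² + (y − 38.321)² = 19.6640421209²
eq3−eq1, eq3−eq2 (x²,y² cancel):
  -160.802·x − 77.686·y = -5439.219770
  -75.966·x − 82.822·y = -3699.491914
det = -160.802·-82.822 − -77.686·-75.966 = 7416.448568
x = (-5439.219770·-82.822 − -77.686·-3699.491914) / 7416.448568 = 21.990085
y = (-160.802·-3699.491914 − -5439.219770·-75.966) / 7416.448568 = 24.498239
|P − Q| = √((21.990085 − -10.316)² + (24.498239 − 22.183)²) = 32.388940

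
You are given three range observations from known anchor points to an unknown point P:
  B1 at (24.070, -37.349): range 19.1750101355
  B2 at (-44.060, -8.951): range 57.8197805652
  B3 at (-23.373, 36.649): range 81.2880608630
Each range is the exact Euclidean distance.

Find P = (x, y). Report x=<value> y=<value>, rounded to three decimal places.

x=5.018 y=-39.520

eq1: (x − 24.070)² + (y + 37.349)² = 19.1750101355²
eq2: (x + 44.060)² + (y + 8.951)² = 57.8197805652²
eq3: (x + 23.373)² + (y − 36.649)² = 81.2880608630²
eq1−eq2, eq1−eq3 (x²,y² cancel):
  -136.260·x + 56.796·y = -2928.354711
  -94.886·x + 147.996·y = -6324.934196
det = -136.260·147.996 − 56.796·-94.886 = -14776.789704
x = (-2928.354711·147.996 − 56.796·-6324.934196) / -14776.789704 = 5.018263
y = (-136.260·-6324.934196 − -2928.354711·-94.886) / -14776.789704 = -39.519793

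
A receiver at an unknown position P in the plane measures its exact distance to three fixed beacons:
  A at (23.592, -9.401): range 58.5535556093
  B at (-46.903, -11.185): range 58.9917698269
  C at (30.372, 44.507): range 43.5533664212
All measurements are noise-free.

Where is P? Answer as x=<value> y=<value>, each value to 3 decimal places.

x=-12.480 y=36.722

eq1: (x − 23.592)² + (y + 9.401)² = 58.5535556093²
eq2: (x + 46.903)² + (y + 11.185)² = 58.9917698269²
eq3: (x − 30.372)² + (y − 44.507)² = 43.5533664212²
eq3−eq1, eq3−eq2 (x²,y² cancel):
  -13.560·x − 107.816·y = -3789.993316
  -154.550·x − 111.384·y = -2161.468980
det = -13.560·-111.384 − -107.816·-154.550 = -15152.595760
x = (-3789.993316·-111.384 − -107.816·-2161.468980) / -15152.595760 = -12.479953
y = (-13.560·-2161.468980 − -3789.993316·-154.550) / -15152.595760 = 36.722022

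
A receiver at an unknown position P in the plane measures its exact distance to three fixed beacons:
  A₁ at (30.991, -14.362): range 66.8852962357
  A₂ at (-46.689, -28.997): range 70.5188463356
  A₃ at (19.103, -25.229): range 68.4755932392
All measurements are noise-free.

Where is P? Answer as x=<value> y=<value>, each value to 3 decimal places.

x=-15.139 y=34.070

eq1: (x − 30.991)² + (y + 14.362)² = 66.8852962357²
eq2: (x + 46.689)² + (y + 28.997)² = 70.5188463356²
eq3: (x − 19.103)² + (y + 25.229)² = 68.4755932392²
eq3−eq2, eq3−eq1 (x²,y² cancel):
  -131.584·x − 7.536·y = 1735.260861
  23.776·x + 21.734·y = 380.546092
det = -131.584·21.734 − -7.536·23.776 = -2680.670720
x = (1735.260861·21.734 − -7.536·380.546092) / -2680.670720 = -15.138732
y = (-131.584·380.546092 − 1735.260861·23.776) / -2680.670720 = 34.070331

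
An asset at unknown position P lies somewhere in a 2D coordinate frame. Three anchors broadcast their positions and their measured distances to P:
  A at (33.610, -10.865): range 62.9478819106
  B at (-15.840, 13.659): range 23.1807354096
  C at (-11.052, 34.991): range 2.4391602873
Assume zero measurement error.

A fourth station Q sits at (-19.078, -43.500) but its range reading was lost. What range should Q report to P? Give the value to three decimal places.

79.894

eq1: (x − 33.610)² + (y + 10.865)² = 62.9478819106²
eq2: (x + 15.840)² + (y − 13.659)² = 23.1807354096²
eq3: (x + 11.052)² + (y − 34.991)² = 2.4391602873²
eq2−eq3, eq2−eq1 (x²,y² cancel):
  9.576·x + 42.664·y = 1440.439895
  98.900·x − 49.048·y = -2614.882899
det = 9.576·-49.048 − 42.664·98.900 = -4689.153248
x = (1440.439895·-49.048 − 42.664·-2614.882899) / -4689.153248 = -8.724532
y = (9.576·-2614.882899 − 1440.439895·98.900) / -4689.153248 = 35.720655
|P − Q| = √((-8.724532 − -19.078)² + (35.720655 − -43.500)²) = 79.894345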